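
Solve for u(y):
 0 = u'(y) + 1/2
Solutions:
 u(y) = C1 - y/2


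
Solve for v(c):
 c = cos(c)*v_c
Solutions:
 v(c) = C1 + Integral(c/cos(c), c)


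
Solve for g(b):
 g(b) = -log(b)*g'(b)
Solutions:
 g(b) = C1*exp(-li(b))


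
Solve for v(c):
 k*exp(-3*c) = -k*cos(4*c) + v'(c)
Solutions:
 v(c) = C1 + k*sin(4*c)/4 - k*exp(-3*c)/3


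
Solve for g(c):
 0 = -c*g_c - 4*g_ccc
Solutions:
 g(c) = C1 + Integral(C2*airyai(-2^(1/3)*c/2) + C3*airybi(-2^(1/3)*c/2), c)


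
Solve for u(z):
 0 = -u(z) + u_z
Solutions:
 u(z) = C1*exp(z)


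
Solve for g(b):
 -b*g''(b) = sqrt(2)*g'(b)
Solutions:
 g(b) = C1 + C2*b^(1 - sqrt(2))


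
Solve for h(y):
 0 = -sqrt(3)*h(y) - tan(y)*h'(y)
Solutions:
 h(y) = C1/sin(y)^(sqrt(3))


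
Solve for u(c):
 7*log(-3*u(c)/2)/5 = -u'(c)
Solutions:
 5*Integral(1/(log(-_y) - log(2) + log(3)), (_y, u(c)))/7 = C1 - c


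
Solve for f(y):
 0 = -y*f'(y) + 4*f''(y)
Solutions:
 f(y) = C1 + C2*erfi(sqrt(2)*y/4)


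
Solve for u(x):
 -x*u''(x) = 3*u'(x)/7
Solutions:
 u(x) = C1 + C2*x^(4/7)


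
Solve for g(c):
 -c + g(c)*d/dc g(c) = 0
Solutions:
 g(c) = -sqrt(C1 + c^2)
 g(c) = sqrt(C1 + c^2)


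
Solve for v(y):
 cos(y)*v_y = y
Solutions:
 v(y) = C1 + Integral(y/cos(y), y)


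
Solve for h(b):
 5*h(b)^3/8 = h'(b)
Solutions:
 h(b) = -2*sqrt(-1/(C1 + 5*b))
 h(b) = 2*sqrt(-1/(C1 + 5*b))


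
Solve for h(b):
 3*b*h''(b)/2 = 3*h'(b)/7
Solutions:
 h(b) = C1 + C2*b^(9/7)


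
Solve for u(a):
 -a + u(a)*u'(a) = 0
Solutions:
 u(a) = -sqrt(C1 + a^2)
 u(a) = sqrt(C1 + a^2)


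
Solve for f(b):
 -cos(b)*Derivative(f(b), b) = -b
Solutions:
 f(b) = C1 + Integral(b/cos(b), b)


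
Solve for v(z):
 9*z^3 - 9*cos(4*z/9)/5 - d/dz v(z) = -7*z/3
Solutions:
 v(z) = C1 + 9*z^4/4 + 7*z^2/6 - 81*sin(4*z/9)/20


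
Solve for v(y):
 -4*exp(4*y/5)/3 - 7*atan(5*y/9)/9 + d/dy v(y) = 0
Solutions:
 v(y) = C1 + 7*y*atan(5*y/9)/9 + 5*exp(4*y/5)/3 - 7*log(25*y^2 + 81)/10


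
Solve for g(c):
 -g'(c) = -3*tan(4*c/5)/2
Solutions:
 g(c) = C1 - 15*log(cos(4*c/5))/8


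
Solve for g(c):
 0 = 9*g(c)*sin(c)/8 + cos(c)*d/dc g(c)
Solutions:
 g(c) = C1*cos(c)^(9/8)


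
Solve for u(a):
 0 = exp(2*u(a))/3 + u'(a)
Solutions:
 u(a) = log(-sqrt(1/(C1 + a))) - log(2) + log(6)/2
 u(a) = log(1/(C1 + a))/2 - log(2) + log(6)/2


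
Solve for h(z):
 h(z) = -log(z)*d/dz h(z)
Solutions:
 h(z) = C1*exp(-li(z))


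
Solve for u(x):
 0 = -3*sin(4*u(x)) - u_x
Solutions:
 u(x) = -acos((-C1 - exp(24*x))/(C1 - exp(24*x)))/4 + pi/2
 u(x) = acos((-C1 - exp(24*x))/(C1 - exp(24*x)))/4


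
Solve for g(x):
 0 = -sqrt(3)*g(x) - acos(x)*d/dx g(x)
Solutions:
 g(x) = C1*exp(-sqrt(3)*Integral(1/acos(x), x))


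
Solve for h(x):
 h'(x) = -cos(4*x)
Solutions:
 h(x) = C1 - sin(4*x)/4


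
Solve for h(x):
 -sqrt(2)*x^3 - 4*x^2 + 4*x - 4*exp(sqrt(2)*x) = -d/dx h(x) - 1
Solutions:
 h(x) = C1 + sqrt(2)*x^4/4 + 4*x^3/3 - 2*x^2 - x + 2*sqrt(2)*exp(sqrt(2)*x)


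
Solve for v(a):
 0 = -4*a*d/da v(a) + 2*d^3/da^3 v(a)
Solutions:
 v(a) = C1 + Integral(C2*airyai(2^(1/3)*a) + C3*airybi(2^(1/3)*a), a)


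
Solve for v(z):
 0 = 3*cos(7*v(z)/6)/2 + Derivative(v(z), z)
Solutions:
 3*z/2 - 3*log(sin(7*v(z)/6) - 1)/7 + 3*log(sin(7*v(z)/6) + 1)/7 = C1


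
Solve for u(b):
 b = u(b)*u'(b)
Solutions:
 u(b) = -sqrt(C1 + b^2)
 u(b) = sqrt(C1 + b^2)


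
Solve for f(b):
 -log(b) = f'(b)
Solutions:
 f(b) = C1 - b*log(b) + b


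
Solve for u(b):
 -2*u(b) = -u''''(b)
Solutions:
 u(b) = C1*exp(-2^(1/4)*b) + C2*exp(2^(1/4)*b) + C3*sin(2^(1/4)*b) + C4*cos(2^(1/4)*b)


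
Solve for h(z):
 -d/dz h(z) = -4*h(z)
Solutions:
 h(z) = C1*exp(4*z)


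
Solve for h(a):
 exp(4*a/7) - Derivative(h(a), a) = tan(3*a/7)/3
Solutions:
 h(a) = C1 + 7*exp(4*a/7)/4 + 7*log(cos(3*a/7))/9


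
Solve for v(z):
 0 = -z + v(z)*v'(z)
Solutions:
 v(z) = -sqrt(C1 + z^2)
 v(z) = sqrt(C1 + z^2)


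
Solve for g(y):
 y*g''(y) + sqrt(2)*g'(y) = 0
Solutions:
 g(y) = C1 + C2*y^(1 - sqrt(2))


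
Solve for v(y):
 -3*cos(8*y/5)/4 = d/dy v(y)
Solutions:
 v(y) = C1 - 15*sin(8*y/5)/32


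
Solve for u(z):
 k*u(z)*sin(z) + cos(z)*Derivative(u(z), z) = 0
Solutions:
 u(z) = C1*exp(k*log(cos(z)))


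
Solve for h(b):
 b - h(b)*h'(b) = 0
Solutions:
 h(b) = -sqrt(C1 + b^2)
 h(b) = sqrt(C1 + b^2)


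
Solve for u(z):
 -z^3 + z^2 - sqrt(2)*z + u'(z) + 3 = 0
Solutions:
 u(z) = C1 + z^4/4 - z^3/3 + sqrt(2)*z^2/2 - 3*z


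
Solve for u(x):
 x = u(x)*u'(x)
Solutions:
 u(x) = -sqrt(C1 + x^2)
 u(x) = sqrt(C1 + x^2)


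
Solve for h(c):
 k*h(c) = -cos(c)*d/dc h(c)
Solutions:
 h(c) = C1*exp(k*(log(sin(c) - 1) - log(sin(c) + 1))/2)


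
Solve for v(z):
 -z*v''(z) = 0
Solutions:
 v(z) = C1 + C2*z


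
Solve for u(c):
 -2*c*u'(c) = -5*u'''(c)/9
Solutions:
 u(c) = C1 + Integral(C2*airyai(18^(1/3)*5^(2/3)*c/5) + C3*airybi(18^(1/3)*5^(2/3)*c/5), c)


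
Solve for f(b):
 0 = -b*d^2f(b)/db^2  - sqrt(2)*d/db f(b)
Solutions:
 f(b) = C1 + C2*b^(1 - sqrt(2))


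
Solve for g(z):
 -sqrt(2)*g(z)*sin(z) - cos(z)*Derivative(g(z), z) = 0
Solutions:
 g(z) = C1*cos(z)^(sqrt(2))


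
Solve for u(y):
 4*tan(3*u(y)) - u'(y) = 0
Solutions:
 u(y) = -asin(C1*exp(12*y))/3 + pi/3
 u(y) = asin(C1*exp(12*y))/3


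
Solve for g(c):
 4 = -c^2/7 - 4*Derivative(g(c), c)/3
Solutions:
 g(c) = C1 - c^3/28 - 3*c


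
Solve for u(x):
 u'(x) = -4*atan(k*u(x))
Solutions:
 Integral(1/atan(_y*k), (_y, u(x))) = C1 - 4*x


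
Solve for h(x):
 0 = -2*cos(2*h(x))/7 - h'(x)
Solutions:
 2*x/7 - log(sin(2*h(x)) - 1)/4 + log(sin(2*h(x)) + 1)/4 = C1


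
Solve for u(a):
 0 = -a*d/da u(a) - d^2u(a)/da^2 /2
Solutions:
 u(a) = C1 + C2*erf(a)


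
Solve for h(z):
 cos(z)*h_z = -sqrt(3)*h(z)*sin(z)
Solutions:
 h(z) = C1*cos(z)^(sqrt(3))


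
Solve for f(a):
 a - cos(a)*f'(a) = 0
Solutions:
 f(a) = C1 + Integral(a/cos(a), a)


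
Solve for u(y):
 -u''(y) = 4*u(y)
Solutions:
 u(y) = C1*sin(2*y) + C2*cos(2*y)


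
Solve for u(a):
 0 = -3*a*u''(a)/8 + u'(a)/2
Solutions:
 u(a) = C1 + C2*a^(7/3)


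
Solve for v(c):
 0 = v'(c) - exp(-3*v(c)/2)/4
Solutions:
 v(c) = 2*log(C1 + 3*c/8)/3
 v(c) = 2*log((-3^(1/3) - 3^(5/6)*I)*(C1 + c)^(1/3)/4)
 v(c) = 2*log((-3^(1/3) + 3^(5/6)*I)*(C1 + c)^(1/3)/4)


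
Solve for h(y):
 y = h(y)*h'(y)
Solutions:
 h(y) = -sqrt(C1 + y^2)
 h(y) = sqrt(C1 + y^2)


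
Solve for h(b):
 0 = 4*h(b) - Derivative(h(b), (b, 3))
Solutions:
 h(b) = C3*exp(2^(2/3)*b) + (C1*sin(2^(2/3)*sqrt(3)*b/2) + C2*cos(2^(2/3)*sqrt(3)*b/2))*exp(-2^(2/3)*b/2)


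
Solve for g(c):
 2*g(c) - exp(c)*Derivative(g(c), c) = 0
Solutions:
 g(c) = C1*exp(-2*exp(-c))


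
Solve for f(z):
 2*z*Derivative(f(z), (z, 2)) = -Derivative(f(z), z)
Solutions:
 f(z) = C1 + C2*sqrt(z)


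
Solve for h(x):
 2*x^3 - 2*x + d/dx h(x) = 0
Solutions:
 h(x) = C1 - x^4/2 + x^2


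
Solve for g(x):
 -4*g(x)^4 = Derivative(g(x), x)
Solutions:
 g(x) = (-3^(2/3) - 3*3^(1/6)*I)*(1/(C1 + 4*x))^(1/3)/6
 g(x) = (-3^(2/3) + 3*3^(1/6)*I)*(1/(C1 + 4*x))^(1/3)/6
 g(x) = (1/(C1 + 12*x))^(1/3)


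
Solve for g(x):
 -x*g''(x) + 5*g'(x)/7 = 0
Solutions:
 g(x) = C1 + C2*x^(12/7)


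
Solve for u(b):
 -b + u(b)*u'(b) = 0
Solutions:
 u(b) = -sqrt(C1 + b^2)
 u(b) = sqrt(C1 + b^2)


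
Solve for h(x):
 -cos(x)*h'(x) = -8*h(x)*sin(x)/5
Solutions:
 h(x) = C1/cos(x)^(8/5)


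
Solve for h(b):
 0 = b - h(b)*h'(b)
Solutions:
 h(b) = -sqrt(C1 + b^2)
 h(b) = sqrt(C1 + b^2)


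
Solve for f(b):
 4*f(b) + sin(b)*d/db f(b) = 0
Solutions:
 f(b) = C1*(cos(b)^2 + 2*cos(b) + 1)/(cos(b)^2 - 2*cos(b) + 1)


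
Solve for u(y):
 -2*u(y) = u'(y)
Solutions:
 u(y) = C1*exp(-2*y)


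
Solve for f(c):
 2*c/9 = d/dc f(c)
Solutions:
 f(c) = C1 + c^2/9


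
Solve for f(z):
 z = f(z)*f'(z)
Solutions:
 f(z) = -sqrt(C1 + z^2)
 f(z) = sqrt(C1 + z^2)


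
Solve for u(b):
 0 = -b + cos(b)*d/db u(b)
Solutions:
 u(b) = C1 + Integral(b/cos(b), b)


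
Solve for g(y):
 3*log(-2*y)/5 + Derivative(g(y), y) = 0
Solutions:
 g(y) = C1 - 3*y*log(-y)/5 + 3*y*(1 - log(2))/5


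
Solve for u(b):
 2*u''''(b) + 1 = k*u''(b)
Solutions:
 u(b) = C1 + C2*b + C3*exp(-sqrt(2)*b*sqrt(k)/2) + C4*exp(sqrt(2)*b*sqrt(k)/2) + b^2/(2*k)


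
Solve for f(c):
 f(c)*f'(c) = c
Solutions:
 f(c) = -sqrt(C1 + c^2)
 f(c) = sqrt(C1 + c^2)


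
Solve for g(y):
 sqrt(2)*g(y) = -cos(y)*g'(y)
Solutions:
 g(y) = C1*(sin(y) - 1)^(sqrt(2)/2)/(sin(y) + 1)^(sqrt(2)/2)


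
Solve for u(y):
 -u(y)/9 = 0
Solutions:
 u(y) = 0


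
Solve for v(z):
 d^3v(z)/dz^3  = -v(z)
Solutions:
 v(z) = C3*exp(-z) + (C1*sin(sqrt(3)*z/2) + C2*cos(sqrt(3)*z/2))*exp(z/2)


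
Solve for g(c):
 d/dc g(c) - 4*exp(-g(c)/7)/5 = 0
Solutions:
 g(c) = 7*log(C1 + 4*c/35)


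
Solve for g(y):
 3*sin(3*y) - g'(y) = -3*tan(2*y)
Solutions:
 g(y) = C1 - 3*log(cos(2*y))/2 - cos(3*y)


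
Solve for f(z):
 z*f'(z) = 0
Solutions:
 f(z) = C1


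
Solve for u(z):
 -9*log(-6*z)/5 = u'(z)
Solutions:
 u(z) = C1 - 9*z*log(-z)/5 + 9*z*(1 - log(6))/5


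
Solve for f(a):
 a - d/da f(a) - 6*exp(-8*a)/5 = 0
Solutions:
 f(a) = C1 + a^2/2 + 3*exp(-8*a)/20


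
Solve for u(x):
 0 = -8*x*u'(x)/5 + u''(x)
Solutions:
 u(x) = C1 + C2*erfi(2*sqrt(5)*x/5)


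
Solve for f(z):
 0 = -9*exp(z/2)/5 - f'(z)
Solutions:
 f(z) = C1 - 18*exp(z/2)/5


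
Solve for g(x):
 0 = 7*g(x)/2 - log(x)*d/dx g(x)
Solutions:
 g(x) = C1*exp(7*li(x)/2)


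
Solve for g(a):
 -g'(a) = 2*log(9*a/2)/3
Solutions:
 g(a) = C1 - 2*a*log(a)/3 - 2*a*log(3) + 2*a/3 + 2*a*log(6)/3


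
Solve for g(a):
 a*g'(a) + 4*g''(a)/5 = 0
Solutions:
 g(a) = C1 + C2*erf(sqrt(10)*a/4)


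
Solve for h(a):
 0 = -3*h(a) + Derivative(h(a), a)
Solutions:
 h(a) = C1*exp(3*a)


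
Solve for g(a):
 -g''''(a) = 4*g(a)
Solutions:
 g(a) = (C1*sin(a) + C2*cos(a))*exp(-a) + (C3*sin(a) + C4*cos(a))*exp(a)


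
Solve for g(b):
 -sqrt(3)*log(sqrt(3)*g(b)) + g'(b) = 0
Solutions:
 -2*sqrt(3)*Integral(1/(2*log(_y) + log(3)), (_y, g(b)))/3 = C1 - b


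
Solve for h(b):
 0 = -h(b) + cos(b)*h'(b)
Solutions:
 h(b) = C1*sqrt(sin(b) + 1)/sqrt(sin(b) - 1)


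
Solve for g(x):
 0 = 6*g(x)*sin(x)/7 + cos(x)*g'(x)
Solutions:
 g(x) = C1*cos(x)^(6/7)


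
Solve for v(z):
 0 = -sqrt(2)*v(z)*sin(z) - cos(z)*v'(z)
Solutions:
 v(z) = C1*cos(z)^(sqrt(2))


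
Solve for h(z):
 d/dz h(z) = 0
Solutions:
 h(z) = C1


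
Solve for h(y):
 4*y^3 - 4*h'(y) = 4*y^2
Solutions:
 h(y) = C1 + y^4/4 - y^3/3


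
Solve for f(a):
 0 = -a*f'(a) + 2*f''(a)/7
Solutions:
 f(a) = C1 + C2*erfi(sqrt(7)*a/2)


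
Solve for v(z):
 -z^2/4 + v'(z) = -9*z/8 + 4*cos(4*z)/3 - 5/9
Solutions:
 v(z) = C1 + z^3/12 - 9*z^2/16 - 5*z/9 + sin(4*z)/3


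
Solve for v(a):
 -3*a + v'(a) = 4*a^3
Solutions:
 v(a) = C1 + a^4 + 3*a^2/2


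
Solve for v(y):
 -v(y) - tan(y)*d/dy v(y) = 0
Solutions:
 v(y) = C1/sin(y)


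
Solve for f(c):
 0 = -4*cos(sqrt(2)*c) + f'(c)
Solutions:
 f(c) = C1 + 2*sqrt(2)*sin(sqrt(2)*c)


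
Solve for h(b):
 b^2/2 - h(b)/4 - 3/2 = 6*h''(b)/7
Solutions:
 h(b) = C1*sin(sqrt(42)*b/12) + C2*cos(sqrt(42)*b/12) + 2*b^2 - 138/7


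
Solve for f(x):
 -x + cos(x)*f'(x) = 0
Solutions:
 f(x) = C1 + Integral(x/cos(x), x)


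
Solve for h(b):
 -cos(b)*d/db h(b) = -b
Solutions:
 h(b) = C1 + Integral(b/cos(b), b)


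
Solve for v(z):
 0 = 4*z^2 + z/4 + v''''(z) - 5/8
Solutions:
 v(z) = C1 + C2*z + C3*z^2 + C4*z^3 - z^6/90 - z^5/480 + 5*z^4/192


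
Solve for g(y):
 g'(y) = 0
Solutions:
 g(y) = C1


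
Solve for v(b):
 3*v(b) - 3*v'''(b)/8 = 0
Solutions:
 v(b) = C3*exp(2*b) + (C1*sin(sqrt(3)*b) + C2*cos(sqrt(3)*b))*exp(-b)


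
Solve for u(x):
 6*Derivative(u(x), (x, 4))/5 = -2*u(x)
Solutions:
 u(x) = (C1*sin(sqrt(2)*3^(3/4)*5^(1/4)*x/6) + C2*cos(sqrt(2)*3^(3/4)*5^(1/4)*x/6))*exp(-sqrt(2)*3^(3/4)*5^(1/4)*x/6) + (C3*sin(sqrt(2)*3^(3/4)*5^(1/4)*x/6) + C4*cos(sqrt(2)*3^(3/4)*5^(1/4)*x/6))*exp(sqrt(2)*3^(3/4)*5^(1/4)*x/6)


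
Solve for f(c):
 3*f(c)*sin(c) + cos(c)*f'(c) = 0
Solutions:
 f(c) = C1*cos(c)^3


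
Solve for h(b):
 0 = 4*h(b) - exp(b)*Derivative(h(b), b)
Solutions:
 h(b) = C1*exp(-4*exp(-b))


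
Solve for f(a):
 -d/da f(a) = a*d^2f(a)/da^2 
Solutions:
 f(a) = C1 + C2*log(a)


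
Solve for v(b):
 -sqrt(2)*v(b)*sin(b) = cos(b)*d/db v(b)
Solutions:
 v(b) = C1*cos(b)^(sqrt(2))


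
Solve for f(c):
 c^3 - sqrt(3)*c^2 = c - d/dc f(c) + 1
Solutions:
 f(c) = C1 - c^4/4 + sqrt(3)*c^3/3 + c^2/2 + c


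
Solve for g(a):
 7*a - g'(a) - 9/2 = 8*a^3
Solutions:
 g(a) = C1 - 2*a^4 + 7*a^2/2 - 9*a/2


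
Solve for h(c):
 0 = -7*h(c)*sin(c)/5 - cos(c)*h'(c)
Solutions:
 h(c) = C1*cos(c)^(7/5)


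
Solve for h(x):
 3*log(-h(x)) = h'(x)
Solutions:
 -li(-h(x)) = C1 + 3*x


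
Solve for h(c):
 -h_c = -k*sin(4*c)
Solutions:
 h(c) = C1 - k*cos(4*c)/4


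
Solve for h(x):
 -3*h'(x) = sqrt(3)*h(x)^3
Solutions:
 h(x) = -sqrt(6)*sqrt(-1/(C1 - sqrt(3)*x))/2
 h(x) = sqrt(6)*sqrt(-1/(C1 - sqrt(3)*x))/2


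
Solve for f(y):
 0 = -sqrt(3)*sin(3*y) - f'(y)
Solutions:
 f(y) = C1 + sqrt(3)*cos(3*y)/3


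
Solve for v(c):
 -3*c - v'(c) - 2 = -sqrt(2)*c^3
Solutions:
 v(c) = C1 + sqrt(2)*c^4/4 - 3*c^2/2 - 2*c


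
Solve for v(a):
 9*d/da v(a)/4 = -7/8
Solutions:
 v(a) = C1 - 7*a/18


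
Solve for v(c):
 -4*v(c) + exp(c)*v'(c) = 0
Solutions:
 v(c) = C1*exp(-4*exp(-c))


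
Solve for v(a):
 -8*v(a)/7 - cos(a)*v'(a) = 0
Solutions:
 v(a) = C1*(sin(a) - 1)^(4/7)/(sin(a) + 1)^(4/7)


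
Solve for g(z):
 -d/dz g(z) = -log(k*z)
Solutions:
 g(z) = C1 + z*log(k*z) - z


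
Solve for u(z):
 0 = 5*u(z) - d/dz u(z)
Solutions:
 u(z) = C1*exp(5*z)


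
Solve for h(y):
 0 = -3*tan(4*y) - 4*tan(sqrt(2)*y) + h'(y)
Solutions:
 h(y) = C1 - 3*log(cos(4*y))/4 - 2*sqrt(2)*log(cos(sqrt(2)*y))


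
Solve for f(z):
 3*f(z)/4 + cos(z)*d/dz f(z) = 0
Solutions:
 f(z) = C1*(sin(z) - 1)^(3/8)/(sin(z) + 1)^(3/8)


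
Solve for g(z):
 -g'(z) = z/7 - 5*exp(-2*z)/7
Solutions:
 g(z) = C1 - z^2/14 - 5*exp(-2*z)/14


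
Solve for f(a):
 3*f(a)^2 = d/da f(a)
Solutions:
 f(a) = -1/(C1 + 3*a)


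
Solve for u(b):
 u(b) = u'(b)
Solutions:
 u(b) = C1*exp(b)


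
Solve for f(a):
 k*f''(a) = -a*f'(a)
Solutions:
 f(a) = C1 + C2*sqrt(k)*erf(sqrt(2)*a*sqrt(1/k)/2)


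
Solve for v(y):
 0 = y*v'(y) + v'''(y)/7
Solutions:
 v(y) = C1 + Integral(C2*airyai(-7^(1/3)*y) + C3*airybi(-7^(1/3)*y), y)


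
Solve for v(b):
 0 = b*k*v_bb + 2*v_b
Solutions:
 v(b) = C1 + b^(((re(k) - 2)*re(k) + im(k)^2)/(re(k)^2 + im(k)^2))*(C2*sin(2*log(b)*Abs(im(k))/(re(k)^2 + im(k)^2)) + C3*cos(2*log(b)*im(k)/(re(k)^2 + im(k)^2)))


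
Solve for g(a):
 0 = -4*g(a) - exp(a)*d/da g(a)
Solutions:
 g(a) = C1*exp(4*exp(-a))


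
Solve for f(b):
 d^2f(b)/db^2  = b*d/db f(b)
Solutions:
 f(b) = C1 + C2*erfi(sqrt(2)*b/2)


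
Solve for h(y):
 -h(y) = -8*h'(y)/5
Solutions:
 h(y) = C1*exp(5*y/8)


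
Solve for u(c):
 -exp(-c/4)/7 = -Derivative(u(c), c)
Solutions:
 u(c) = C1 - 4*exp(-c/4)/7


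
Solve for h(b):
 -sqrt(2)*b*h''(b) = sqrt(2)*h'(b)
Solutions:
 h(b) = C1 + C2*log(b)


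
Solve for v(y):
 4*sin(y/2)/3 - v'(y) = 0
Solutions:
 v(y) = C1 - 8*cos(y/2)/3


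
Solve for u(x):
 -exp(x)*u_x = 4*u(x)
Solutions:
 u(x) = C1*exp(4*exp(-x))


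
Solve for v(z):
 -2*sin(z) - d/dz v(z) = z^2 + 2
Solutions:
 v(z) = C1 - z^3/3 - 2*z + 2*cos(z)


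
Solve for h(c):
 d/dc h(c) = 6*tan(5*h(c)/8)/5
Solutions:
 h(c) = -8*asin(C1*exp(3*c/4))/5 + 8*pi/5
 h(c) = 8*asin(C1*exp(3*c/4))/5


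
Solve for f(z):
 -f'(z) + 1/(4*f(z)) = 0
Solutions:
 f(z) = -sqrt(C1 + 2*z)/2
 f(z) = sqrt(C1 + 2*z)/2


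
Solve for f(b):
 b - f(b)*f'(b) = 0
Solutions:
 f(b) = -sqrt(C1 + b^2)
 f(b) = sqrt(C1 + b^2)


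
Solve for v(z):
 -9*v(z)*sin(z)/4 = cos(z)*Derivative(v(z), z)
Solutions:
 v(z) = C1*cos(z)^(9/4)


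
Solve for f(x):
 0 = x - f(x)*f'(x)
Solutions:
 f(x) = -sqrt(C1 + x^2)
 f(x) = sqrt(C1 + x^2)


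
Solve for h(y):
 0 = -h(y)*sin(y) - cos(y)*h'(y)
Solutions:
 h(y) = C1*cos(y)


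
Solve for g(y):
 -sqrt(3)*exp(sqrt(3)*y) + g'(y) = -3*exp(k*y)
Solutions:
 g(y) = C1 + exp(sqrt(3)*y) - 3*exp(k*y)/k


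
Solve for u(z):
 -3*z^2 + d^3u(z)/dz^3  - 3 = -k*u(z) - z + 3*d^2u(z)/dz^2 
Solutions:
 u(z) = C1*exp(z*(-(k/2 + sqrt((k - 2)^2 - 4)/2 - 1)^(1/3) + 1 - 1/(k/2 + sqrt((k - 2)^2 - 4)/2 - 1)^(1/3))) + C2*exp(z*((k/2 + sqrt((k - 2)^2 - 4)/2 - 1)^(1/3)/2 - sqrt(3)*I*(k/2 + sqrt((k - 2)^2 - 4)/2 - 1)^(1/3)/2 + 1 - 2/((-1 + sqrt(3)*I)*(k/2 + sqrt((k - 2)^2 - 4)/2 - 1)^(1/3)))) + C3*exp(z*((k/2 + sqrt((k - 2)^2 - 4)/2 - 1)^(1/3)/2 + sqrt(3)*I*(k/2 + sqrt((k - 2)^2 - 4)/2 - 1)^(1/3)/2 + 1 + 2/((1 + sqrt(3)*I)*(k/2 + sqrt((k - 2)^2 - 4)/2 - 1)^(1/3)))) + 3*z^2/k - z/k + 3/k + 18/k^2


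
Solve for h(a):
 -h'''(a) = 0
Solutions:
 h(a) = C1 + C2*a + C3*a^2


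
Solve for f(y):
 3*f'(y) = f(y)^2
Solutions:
 f(y) = -3/(C1 + y)


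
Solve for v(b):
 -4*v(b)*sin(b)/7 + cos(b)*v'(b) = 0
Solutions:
 v(b) = C1/cos(b)^(4/7)


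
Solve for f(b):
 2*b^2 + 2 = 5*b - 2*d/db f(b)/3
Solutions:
 f(b) = C1 - b^3 + 15*b^2/4 - 3*b


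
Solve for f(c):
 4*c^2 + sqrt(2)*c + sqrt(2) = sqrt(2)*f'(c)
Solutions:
 f(c) = C1 + 2*sqrt(2)*c^3/3 + c^2/2 + c


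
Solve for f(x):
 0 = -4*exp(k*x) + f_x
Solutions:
 f(x) = C1 + 4*exp(k*x)/k


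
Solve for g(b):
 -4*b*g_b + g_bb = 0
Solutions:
 g(b) = C1 + C2*erfi(sqrt(2)*b)


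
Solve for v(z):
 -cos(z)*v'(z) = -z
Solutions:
 v(z) = C1 + Integral(z/cos(z), z)


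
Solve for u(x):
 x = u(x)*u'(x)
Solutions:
 u(x) = -sqrt(C1 + x^2)
 u(x) = sqrt(C1 + x^2)


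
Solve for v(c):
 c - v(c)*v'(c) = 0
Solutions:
 v(c) = -sqrt(C1 + c^2)
 v(c) = sqrt(C1 + c^2)


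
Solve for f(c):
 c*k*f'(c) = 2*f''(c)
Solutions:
 f(c) = Piecewise((-sqrt(pi)*C1*erf(c*sqrt(-k)/2)/sqrt(-k) - C2, (k > 0) | (k < 0)), (-C1*c - C2, True))


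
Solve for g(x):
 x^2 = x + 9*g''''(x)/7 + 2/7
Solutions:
 g(x) = C1 + C2*x + C3*x^2 + C4*x^3 + 7*x^6/3240 - 7*x^5/1080 - x^4/108


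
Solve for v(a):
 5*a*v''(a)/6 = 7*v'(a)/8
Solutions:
 v(a) = C1 + C2*a^(41/20)


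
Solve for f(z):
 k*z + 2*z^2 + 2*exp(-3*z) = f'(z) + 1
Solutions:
 f(z) = C1 + k*z^2/2 + 2*z^3/3 - z - 2*exp(-3*z)/3


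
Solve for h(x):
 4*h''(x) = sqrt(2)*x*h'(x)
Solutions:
 h(x) = C1 + C2*erfi(2^(3/4)*x/4)


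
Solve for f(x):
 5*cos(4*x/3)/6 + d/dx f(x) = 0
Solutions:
 f(x) = C1 - 5*sin(4*x/3)/8


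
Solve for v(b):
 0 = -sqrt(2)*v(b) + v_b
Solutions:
 v(b) = C1*exp(sqrt(2)*b)


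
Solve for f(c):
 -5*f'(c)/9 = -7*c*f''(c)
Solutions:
 f(c) = C1 + C2*c^(68/63)


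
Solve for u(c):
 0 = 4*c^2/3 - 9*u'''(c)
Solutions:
 u(c) = C1 + C2*c + C3*c^2 + c^5/405


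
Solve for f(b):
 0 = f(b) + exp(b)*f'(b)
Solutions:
 f(b) = C1*exp(exp(-b))


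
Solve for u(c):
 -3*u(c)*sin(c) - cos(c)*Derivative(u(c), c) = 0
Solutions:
 u(c) = C1*cos(c)^3


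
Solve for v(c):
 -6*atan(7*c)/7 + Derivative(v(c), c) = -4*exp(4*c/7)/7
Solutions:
 v(c) = C1 + 6*c*atan(7*c)/7 - exp(4*c/7) - 3*log(49*c^2 + 1)/49


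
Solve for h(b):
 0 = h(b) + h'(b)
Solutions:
 h(b) = C1*exp(-b)


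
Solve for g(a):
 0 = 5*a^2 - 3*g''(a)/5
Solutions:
 g(a) = C1 + C2*a + 25*a^4/36


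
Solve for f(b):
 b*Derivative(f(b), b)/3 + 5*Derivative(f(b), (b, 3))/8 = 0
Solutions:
 f(b) = C1 + Integral(C2*airyai(-2*15^(2/3)*b/15) + C3*airybi(-2*15^(2/3)*b/15), b)


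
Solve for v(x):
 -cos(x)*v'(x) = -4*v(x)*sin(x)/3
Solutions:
 v(x) = C1/cos(x)^(4/3)


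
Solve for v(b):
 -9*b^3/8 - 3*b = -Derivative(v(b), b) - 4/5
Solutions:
 v(b) = C1 + 9*b^4/32 + 3*b^2/2 - 4*b/5


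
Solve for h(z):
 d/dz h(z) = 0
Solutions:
 h(z) = C1


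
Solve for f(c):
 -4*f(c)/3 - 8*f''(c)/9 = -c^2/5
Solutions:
 f(c) = C1*sin(sqrt(6)*c/2) + C2*cos(sqrt(6)*c/2) + 3*c^2/20 - 1/5


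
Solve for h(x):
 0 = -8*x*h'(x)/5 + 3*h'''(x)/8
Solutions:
 h(x) = C1 + Integral(C2*airyai(4*15^(2/3)*x/15) + C3*airybi(4*15^(2/3)*x/15), x)


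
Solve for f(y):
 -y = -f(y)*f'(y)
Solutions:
 f(y) = -sqrt(C1 + y^2)
 f(y) = sqrt(C1 + y^2)


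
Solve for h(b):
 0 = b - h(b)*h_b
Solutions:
 h(b) = -sqrt(C1 + b^2)
 h(b) = sqrt(C1 + b^2)


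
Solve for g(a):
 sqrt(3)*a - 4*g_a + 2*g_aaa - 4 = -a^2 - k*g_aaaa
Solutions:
 g(a) = C1 + C2*exp(-a*(2^(1/3)*(sqrt(((-27 + 4/k^2)^2 - 16/k^4)/k^2) - 27/k + 4/k^3)^(1/3) + 2/k + 2*2^(2/3)/(k^2*(sqrt(((-27 + 4/k^2)^2 - 16/k^4)/k^2) - 27/k + 4/k^3)^(1/3)))/3) + C3*exp(a*(2^(1/3)*(sqrt(((-27 + 4/k^2)^2 - 16/k^4)/k^2) - 27/k + 4/k^3)^(1/3) - 2^(1/3)*sqrt(3)*I*(sqrt(((-27 + 4/k^2)^2 - 16/k^4)/k^2) - 27/k + 4/k^3)^(1/3) - 4/k - 8*2^(2/3)/(k^2*(-1 + sqrt(3)*I)*(sqrt(((-27 + 4/k^2)^2 - 16/k^4)/k^2) - 27/k + 4/k^3)^(1/3)))/6) + C4*exp(a*(2^(1/3)*(sqrt(((-27 + 4/k^2)^2 - 16/k^4)/k^2) - 27/k + 4/k^3)^(1/3) + 2^(1/3)*sqrt(3)*I*(sqrt(((-27 + 4/k^2)^2 - 16/k^4)/k^2) - 27/k + 4/k^3)^(1/3) - 4/k + 8*2^(2/3)/(k^2*(1 + sqrt(3)*I)*(sqrt(((-27 + 4/k^2)^2 - 16/k^4)/k^2) - 27/k + 4/k^3)^(1/3)))/6) + a^3/12 + sqrt(3)*a^2/8 - 3*a/4


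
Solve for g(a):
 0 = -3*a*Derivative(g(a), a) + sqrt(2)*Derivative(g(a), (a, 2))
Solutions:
 g(a) = C1 + C2*erfi(2^(1/4)*sqrt(3)*a/2)


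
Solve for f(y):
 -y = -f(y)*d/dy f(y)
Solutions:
 f(y) = -sqrt(C1 + y^2)
 f(y) = sqrt(C1 + y^2)


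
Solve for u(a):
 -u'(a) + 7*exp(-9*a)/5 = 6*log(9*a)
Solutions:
 u(a) = C1 - 6*a*log(a) + 6*a*(1 - 2*log(3)) - 7*exp(-9*a)/45


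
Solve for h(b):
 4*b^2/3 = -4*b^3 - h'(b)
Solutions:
 h(b) = C1 - b^4 - 4*b^3/9


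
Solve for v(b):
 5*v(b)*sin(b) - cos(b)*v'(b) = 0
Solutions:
 v(b) = C1/cos(b)^5


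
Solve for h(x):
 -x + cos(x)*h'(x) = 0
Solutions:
 h(x) = C1 + Integral(x/cos(x), x)


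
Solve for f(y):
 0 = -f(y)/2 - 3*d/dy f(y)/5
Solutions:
 f(y) = C1*exp(-5*y/6)


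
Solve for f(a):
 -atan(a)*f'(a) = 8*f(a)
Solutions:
 f(a) = C1*exp(-8*Integral(1/atan(a), a))


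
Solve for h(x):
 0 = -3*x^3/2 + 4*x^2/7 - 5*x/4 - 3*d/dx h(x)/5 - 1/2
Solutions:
 h(x) = C1 - 5*x^4/8 + 20*x^3/63 - 25*x^2/24 - 5*x/6


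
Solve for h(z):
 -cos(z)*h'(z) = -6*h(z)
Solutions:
 h(z) = C1*(sin(z)^3 + 3*sin(z)^2 + 3*sin(z) + 1)/(sin(z)^3 - 3*sin(z)^2 + 3*sin(z) - 1)


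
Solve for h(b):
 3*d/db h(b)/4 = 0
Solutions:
 h(b) = C1


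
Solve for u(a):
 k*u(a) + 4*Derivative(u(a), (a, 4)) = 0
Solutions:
 u(a) = C1*exp(-sqrt(2)*a*(-k)^(1/4)/2) + C2*exp(sqrt(2)*a*(-k)^(1/4)/2) + C3*exp(-sqrt(2)*I*a*(-k)^(1/4)/2) + C4*exp(sqrt(2)*I*a*(-k)^(1/4)/2)


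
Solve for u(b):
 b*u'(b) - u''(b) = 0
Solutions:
 u(b) = C1 + C2*erfi(sqrt(2)*b/2)


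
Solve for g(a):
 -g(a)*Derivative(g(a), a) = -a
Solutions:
 g(a) = -sqrt(C1 + a^2)
 g(a) = sqrt(C1 + a^2)


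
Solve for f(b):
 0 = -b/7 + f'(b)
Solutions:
 f(b) = C1 + b^2/14


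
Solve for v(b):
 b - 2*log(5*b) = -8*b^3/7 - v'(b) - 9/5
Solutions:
 v(b) = C1 - 2*b^4/7 - b^2/2 + 2*b*log(b) - 19*b/5 + 2*b*log(5)


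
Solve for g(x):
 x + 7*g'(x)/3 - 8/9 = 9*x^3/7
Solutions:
 g(x) = C1 + 27*x^4/196 - 3*x^2/14 + 8*x/21


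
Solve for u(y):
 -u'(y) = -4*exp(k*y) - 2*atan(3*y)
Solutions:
 u(y) = C1 + 2*y*atan(3*y) + 4*Piecewise((exp(k*y)/k, Ne(k, 0)), (y, True)) - log(9*y^2 + 1)/3


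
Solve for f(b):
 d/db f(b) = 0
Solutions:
 f(b) = C1


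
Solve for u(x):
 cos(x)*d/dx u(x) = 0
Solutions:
 u(x) = C1


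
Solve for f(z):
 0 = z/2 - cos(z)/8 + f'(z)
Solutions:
 f(z) = C1 - z^2/4 + sin(z)/8


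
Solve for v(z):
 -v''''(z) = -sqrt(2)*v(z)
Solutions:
 v(z) = C1*exp(-2^(1/8)*z) + C2*exp(2^(1/8)*z) + C3*sin(2^(1/8)*z) + C4*cos(2^(1/8)*z)


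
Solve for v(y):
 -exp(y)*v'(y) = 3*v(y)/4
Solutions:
 v(y) = C1*exp(3*exp(-y)/4)


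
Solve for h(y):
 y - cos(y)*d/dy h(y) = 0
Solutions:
 h(y) = C1 + Integral(y/cos(y), y)


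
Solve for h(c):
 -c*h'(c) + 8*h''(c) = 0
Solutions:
 h(c) = C1 + C2*erfi(c/4)


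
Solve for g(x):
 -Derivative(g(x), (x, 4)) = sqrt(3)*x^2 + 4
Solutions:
 g(x) = C1 + C2*x + C3*x^2 + C4*x^3 - sqrt(3)*x^6/360 - x^4/6


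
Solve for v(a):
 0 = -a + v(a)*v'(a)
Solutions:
 v(a) = -sqrt(C1 + a^2)
 v(a) = sqrt(C1 + a^2)


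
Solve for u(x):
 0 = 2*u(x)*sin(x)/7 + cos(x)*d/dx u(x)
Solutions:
 u(x) = C1*cos(x)^(2/7)


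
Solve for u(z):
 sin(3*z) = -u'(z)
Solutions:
 u(z) = C1 + cos(3*z)/3


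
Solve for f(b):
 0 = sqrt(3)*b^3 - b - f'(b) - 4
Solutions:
 f(b) = C1 + sqrt(3)*b^4/4 - b^2/2 - 4*b


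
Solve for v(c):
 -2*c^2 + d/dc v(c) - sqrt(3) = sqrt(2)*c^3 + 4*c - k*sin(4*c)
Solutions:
 v(c) = C1 + sqrt(2)*c^4/4 + 2*c^3/3 + 2*c^2 + sqrt(3)*c + k*cos(4*c)/4


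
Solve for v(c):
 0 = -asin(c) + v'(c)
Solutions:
 v(c) = C1 + c*asin(c) + sqrt(1 - c^2)


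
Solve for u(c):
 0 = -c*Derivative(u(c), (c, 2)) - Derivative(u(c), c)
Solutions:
 u(c) = C1 + C2*log(c)


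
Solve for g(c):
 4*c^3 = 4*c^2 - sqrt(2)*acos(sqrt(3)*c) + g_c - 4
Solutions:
 g(c) = C1 + c^4 - 4*c^3/3 + 4*c + sqrt(2)*(c*acos(sqrt(3)*c) - sqrt(3)*sqrt(1 - 3*c^2)/3)


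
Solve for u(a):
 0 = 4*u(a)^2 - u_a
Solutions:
 u(a) = -1/(C1 + 4*a)


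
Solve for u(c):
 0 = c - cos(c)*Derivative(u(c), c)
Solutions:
 u(c) = C1 + Integral(c/cos(c), c)


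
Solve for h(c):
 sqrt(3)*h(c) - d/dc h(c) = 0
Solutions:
 h(c) = C1*exp(sqrt(3)*c)


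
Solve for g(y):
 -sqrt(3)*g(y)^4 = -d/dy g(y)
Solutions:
 g(y) = (-1/(C1 + 3*sqrt(3)*y))^(1/3)
 g(y) = (-1/(C1 + sqrt(3)*y))^(1/3)*(-3^(2/3) - 3*3^(1/6)*I)/6
 g(y) = (-1/(C1 + sqrt(3)*y))^(1/3)*(-3^(2/3) + 3*3^(1/6)*I)/6


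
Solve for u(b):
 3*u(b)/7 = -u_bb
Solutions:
 u(b) = C1*sin(sqrt(21)*b/7) + C2*cos(sqrt(21)*b/7)


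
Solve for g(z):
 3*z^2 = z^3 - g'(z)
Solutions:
 g(z) = C1 + z^4/4 - z^3


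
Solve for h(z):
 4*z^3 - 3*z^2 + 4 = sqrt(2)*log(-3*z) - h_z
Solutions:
 h(z) = C1 - z^4 + z^3 + sqrt(2)*z*log(-z) + z*(-4 - sqrt(2) + sqrt(2)*log(3))


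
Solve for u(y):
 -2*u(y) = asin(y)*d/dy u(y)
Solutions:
 u(y) = C1*exp(-2*Integral(1/asin(y), y))


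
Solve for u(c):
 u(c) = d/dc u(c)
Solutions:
 u(c) = C1*exp(c)


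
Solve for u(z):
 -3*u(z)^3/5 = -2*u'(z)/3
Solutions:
 u(z) = -sqrt(5)*sqrt(-1/(C1 + 9*z))
 u(z) = sqrt(5)*sqrt(-1/(C1 + 9*z))


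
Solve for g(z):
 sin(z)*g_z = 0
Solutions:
 g(z) = C1


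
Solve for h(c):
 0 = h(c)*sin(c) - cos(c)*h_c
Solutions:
 h(c) = C1/cos(c)


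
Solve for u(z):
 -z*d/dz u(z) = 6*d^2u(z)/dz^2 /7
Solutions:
 u(z) = C1 + C2*erf(sqrt(21)*z/6)


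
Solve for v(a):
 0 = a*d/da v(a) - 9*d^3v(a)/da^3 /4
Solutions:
 v(a) = C1 + Integral(C2*airyai(2^(2/3)*3^(1/3)*a/3) + C3*airybi(2^(2/3)*3^(1/3)*a/3), a)


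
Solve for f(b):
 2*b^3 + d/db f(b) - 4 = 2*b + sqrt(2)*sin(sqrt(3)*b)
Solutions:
 f(b) = C1 - b^4/2 + b^2 + 4*b - sqrt(6)*cos(sqrt(3)*b)/3


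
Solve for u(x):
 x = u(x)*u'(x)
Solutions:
 u(x) = -sqrt(C1 + x^2)
 u(x) = sqrt(C1 + x^2)


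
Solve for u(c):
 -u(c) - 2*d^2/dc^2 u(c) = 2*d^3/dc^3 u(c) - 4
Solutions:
 u(c) = C1*exp(c*(-4 + 2*2^(2/3)/(3*sqrt(105) + 31)^(1/3) + 2^(1/3)*(3*sqrt(105) + 31)^(1/3))/12)*sin(2^(1/3)*sqrt(3)*c*(-(3*sqrt(105) + 31)^(1/3) + 2*2^(1/3)/(3*sqrt(105) + 31)^(1/3))/12) + C2*exp(c*(-4 + 2*2^(2/3)/(3*sqrt(105) + 31)^(1/3) + 2^(1/3)*(3*sqrt(105) + 31)^(1/3))/12)*cos(2^(1/3)*sqrt(3)*c*(-(3*sqrt(105) + 31)^(1/3) + 2*2^(1/3)/(3*sqrt(105) + 31)^(1/3))/12) + C3*exp(-c*(2*2^(2/3)/(3*sqrt(105) + 31)^(1/3) + 2 + 2^(1/3)*(3*sqrt(105) + 31)^(1/3))/6) + 4


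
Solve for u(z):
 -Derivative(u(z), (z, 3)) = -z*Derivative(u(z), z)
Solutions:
 u(z) = C1 + Integral(C2*airyai(z) + C3*airybi(z), z)


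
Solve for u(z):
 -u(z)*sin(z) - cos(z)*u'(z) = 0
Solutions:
 u(z) = C1*cos(z)


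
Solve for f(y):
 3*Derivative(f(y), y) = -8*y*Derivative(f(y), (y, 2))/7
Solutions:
 f(y) = C1 + C2/y^(13/8)


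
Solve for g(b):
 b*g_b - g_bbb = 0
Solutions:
 g(b) = C1 + Integral(C2*airyai(b) + C3*airybi(b), b)


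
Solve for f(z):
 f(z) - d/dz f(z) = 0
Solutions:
 f(z) = C1*exp(z)


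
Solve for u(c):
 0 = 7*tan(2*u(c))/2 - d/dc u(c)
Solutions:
 u(c) = -asin(C1*exp(7*c))/2 + pi/2
 u(c) = asin(C1*exp(7*c))/2


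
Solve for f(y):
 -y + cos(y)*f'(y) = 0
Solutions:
 f(y) = C1 + Integral(y/cos(y), y)


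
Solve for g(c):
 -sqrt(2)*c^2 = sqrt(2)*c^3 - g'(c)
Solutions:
 g(c) = C1 + sqrt(2)*c^4/4 + sqrt(2)*c^3/3


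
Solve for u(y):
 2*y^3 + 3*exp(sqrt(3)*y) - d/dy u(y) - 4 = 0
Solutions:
 u(y) = C1 + y^4/2 - 4*y + sqrt(3)*exp(sqrt(3)*y)


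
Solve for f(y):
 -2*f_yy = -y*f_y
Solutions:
 f(y) = C1 + C2*erfi(y/2)


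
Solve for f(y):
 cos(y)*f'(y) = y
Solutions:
 f(y) = C1 + Integral(y/cos(y), y)


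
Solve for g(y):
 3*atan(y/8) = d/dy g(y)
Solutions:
 g(y) = C1 + 3*y*atan(y/8) - 12*log(y^2 + 64)


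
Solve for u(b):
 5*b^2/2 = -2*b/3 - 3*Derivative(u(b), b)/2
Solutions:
 u(b) = C1 - 5*b^3/9 - 2*b^2/9


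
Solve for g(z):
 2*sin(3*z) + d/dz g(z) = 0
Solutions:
 g(z) = C1 + 2*cos(3*z)/3


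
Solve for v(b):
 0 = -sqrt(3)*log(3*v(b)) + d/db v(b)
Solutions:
 -sqrt(3)*Integral(1/(log(_y) + log(3)), (_y, v(b)))/3 = C1 - b


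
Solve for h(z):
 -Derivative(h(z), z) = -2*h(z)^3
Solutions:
 h(z) = -sqrt(2)*sqrt(-1/(C1 + 2*z))/2
 h(z) = sqrt(2)*sqrt(-1/(C1 + 2*z))/2


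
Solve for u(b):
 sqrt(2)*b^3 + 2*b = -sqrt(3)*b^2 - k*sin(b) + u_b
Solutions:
 u(b) = C1 + sqrt(2)*b^4/4 + sqrt(3)*b^3/3 + b^2 - k*cos(b)


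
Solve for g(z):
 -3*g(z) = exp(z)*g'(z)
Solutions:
 g(z) = C1*exp(3*exp(-z))


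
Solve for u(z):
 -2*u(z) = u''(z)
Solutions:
 u(z) = C1*sin(sqrt(2)*z) + C2*cos(sqrt(2)*z)


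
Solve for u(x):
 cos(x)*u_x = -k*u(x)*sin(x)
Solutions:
 u(x) = C1*exp(k*log(cos(x)))


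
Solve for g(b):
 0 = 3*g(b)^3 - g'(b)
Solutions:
 g(b) = -sqrt(2)*sqrt(-1/(C1 + 3*b))/2
 g(b) = sqrt(2)*sqrt(-1/(C1 + 3*b))/2


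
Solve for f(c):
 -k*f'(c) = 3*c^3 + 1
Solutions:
 f(c) = C1 - 3*c^4/(4*k) - c/k


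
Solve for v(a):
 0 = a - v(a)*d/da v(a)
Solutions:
 v(a) = -sqrt(C1 + a^2)
 v(a) = sqrt(C1 + a^2)


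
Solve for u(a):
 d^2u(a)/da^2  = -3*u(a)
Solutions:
 u(a) = C1*sin(sqrt(3)*a) + C2*cos(sqrt(3)*a)


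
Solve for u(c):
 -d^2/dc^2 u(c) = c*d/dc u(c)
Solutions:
 u(c) = C1 + C2*erf(sqrt(2)*c/2)


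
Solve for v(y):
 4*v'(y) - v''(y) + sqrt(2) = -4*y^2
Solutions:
 v(y) = C1 + C2*exp(4*y) - y^3/3 - y^2/4 - sqrt(2)*y/4 - y/8


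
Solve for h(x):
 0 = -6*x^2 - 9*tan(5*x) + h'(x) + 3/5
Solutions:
 h(x) = C1 + 2*x^3 - 3*x/5 - 9*log(cos(5*x))/5


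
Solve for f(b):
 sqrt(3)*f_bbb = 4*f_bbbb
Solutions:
 f(b) = C1 + C2*b + C3*b^2 + C4*exp(sqrt(3)*b/4)


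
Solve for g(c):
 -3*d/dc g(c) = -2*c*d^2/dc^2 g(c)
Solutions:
 g(c) = C1 + C2*c^(5/2)


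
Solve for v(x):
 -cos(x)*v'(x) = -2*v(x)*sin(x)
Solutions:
 v(x) = C1/cos(x)^2


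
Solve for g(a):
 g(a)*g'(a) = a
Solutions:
 g(a) = -sqrt(C1 + a^2)
 g(a) = sqrt(C1 + a^2)


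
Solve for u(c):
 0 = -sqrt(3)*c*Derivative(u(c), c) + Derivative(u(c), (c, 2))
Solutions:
 u(c) = C1 + C2*erfi(sqrt(2)*3^(1/4)*c/2)


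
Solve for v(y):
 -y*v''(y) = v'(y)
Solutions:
 v(y) = C1 + C2*log(y)


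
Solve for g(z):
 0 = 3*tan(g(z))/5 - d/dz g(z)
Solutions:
 g(z) = pi - asin(C1*exp(3*z/5))
 g(z) = asin(C1*exp(3*z/5))


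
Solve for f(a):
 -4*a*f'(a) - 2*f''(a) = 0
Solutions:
 f(a) = C1 + C2*erf(a)


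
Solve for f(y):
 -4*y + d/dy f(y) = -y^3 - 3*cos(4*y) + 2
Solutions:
 f(y) = C1 - y^4/4 + 2*y^2 + 2*y - 3*sin(4*y)/4


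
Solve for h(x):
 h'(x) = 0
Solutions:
 h(x) = C1


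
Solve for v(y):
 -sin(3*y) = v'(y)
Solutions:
 v(y) = C1 + cos(3*y)/3


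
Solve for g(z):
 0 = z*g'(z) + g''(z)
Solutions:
 g(z) = C1 + C2*erf(sqrt(2)*z/2)


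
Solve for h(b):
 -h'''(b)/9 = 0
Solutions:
 h(b) = C1 + C2*b + C3*b^2


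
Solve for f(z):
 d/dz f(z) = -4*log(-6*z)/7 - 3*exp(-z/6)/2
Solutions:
 f(z) = C1 - 4*z*log(-z)/7 + 4*z*(1 - log(6))/7 + 9*exp(-z/6)


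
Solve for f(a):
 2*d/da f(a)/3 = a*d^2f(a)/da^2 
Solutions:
 f(a) = C1 + C2*a^(5/3)


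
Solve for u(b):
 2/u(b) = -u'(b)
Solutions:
 u(b) = -sqrt(C1 - 4*b)
 u(b) = sqrt(C1 - 4*b)


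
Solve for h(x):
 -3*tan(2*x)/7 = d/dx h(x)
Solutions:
 h(x) = C1 + 3*log(cos(2*x))/14


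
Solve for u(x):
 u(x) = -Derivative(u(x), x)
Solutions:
 u(x) = C1*exp(-x)


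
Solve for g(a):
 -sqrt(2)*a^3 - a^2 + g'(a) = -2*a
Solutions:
 g(a) = C1 + sqrt(2)*a^4/4 + a^3/3 - a^2


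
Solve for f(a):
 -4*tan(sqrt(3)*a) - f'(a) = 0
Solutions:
 f(a) = C1 + 4*sqrt(3)*log(cos(sqrt(3)*a))/3


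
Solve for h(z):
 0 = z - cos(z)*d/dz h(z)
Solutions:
 h(z) = C1 + Integral(z/cos(z), z)


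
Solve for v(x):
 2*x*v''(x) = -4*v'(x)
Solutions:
 v(x) = C1 + C2/x


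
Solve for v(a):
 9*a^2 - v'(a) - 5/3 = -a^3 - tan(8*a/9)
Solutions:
 v(a) = C1 + a^4/4 + 3*a^3 - 5*a/3 - 9*log(cos(8*a/9))/8


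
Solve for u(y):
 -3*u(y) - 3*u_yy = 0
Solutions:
 u(y) = C1*sin(y) + C2*cos(y)


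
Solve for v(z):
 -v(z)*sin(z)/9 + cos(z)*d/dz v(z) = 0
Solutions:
 v(z) = C1/cos(z)^(1/9)


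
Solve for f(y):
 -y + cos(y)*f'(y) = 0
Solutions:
 f(y) = C1 + Integral(y/cos(y), y)


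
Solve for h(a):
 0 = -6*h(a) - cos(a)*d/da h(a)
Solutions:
 h(a) = C1*(sin(a)^3 - 3*sin(a)^2 + 3*sin(a) - 1)/(sin(a)^3 + 3*sin(a)^2 + 3*sin(a) + 1)


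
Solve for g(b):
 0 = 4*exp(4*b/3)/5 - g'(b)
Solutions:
 g(b) = C1 + 3*exp(4*b/3)/5


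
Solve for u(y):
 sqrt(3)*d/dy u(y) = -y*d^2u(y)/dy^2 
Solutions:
 u(y) = C1 + C2*y^(1 - sqrt(3))


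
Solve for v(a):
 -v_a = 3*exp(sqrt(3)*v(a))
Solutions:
 v(a) = sqrt(3)*(2*log(1/(C1 + 3*a)) - log(3))/6


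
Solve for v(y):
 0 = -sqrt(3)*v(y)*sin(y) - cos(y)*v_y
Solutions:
 v(y) = C1*cos(y)^(sqrt(3))


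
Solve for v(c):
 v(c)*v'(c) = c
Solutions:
 v(c) = -sqrt(C1 + c^2)
 v(c) = sqrt(C1 + c^2)


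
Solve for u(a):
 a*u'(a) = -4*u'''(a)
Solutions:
 u(a) = C1 + Integral(C2*airyai(-2^(1/3)*a/2) + C3*airybi(-2^(1/3)*a/2), a)


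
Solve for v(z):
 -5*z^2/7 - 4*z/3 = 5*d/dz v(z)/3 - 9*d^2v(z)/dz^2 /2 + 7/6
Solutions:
 v(z) = C1 + C2*exp(10*z/27) - z^3/7 - 109*z^2/70 - 1594*z/175


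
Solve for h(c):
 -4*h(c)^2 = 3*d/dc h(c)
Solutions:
 h(c) = 3/(C1 + 4*c)


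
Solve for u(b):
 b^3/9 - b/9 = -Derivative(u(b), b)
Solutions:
 u(b) = C1 - b^4/36 + b^2/18


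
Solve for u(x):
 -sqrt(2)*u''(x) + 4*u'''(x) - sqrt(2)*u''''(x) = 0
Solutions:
 u(x) = C1 + C2*x + C3*exp(x*(-1 + sqrt(2))) + C4*exp(x*(1 + sqrt(2)))


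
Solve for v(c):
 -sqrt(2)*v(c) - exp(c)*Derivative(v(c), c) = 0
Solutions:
 v(c) = C1*exp(sqrt(2)*exp(-c))


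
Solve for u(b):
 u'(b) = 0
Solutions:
 u(b) = C1


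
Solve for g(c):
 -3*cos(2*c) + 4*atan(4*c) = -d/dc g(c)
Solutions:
 g(c) = C1 - 4*c*atan(4*c) + log(16*c^2 + 1)/2 + 3*sin(2*c)/2


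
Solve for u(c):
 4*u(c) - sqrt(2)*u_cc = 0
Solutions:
 u(c) = C1*exp(-2^(3/4)*c) + C2*exp(2^(3/4)*c)


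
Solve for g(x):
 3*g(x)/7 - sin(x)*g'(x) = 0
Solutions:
 g(x) = C1*(cos(x) - 1)^(3/14)/(cos(x) + 1)^(3/14)


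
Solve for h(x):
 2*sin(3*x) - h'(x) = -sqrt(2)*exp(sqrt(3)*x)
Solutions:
 h(x) = C1 + sqrt(6)*exp(sqrt(3)*x)/3 - 2*cos(3*x)/3


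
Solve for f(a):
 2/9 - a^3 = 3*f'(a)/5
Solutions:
 f(a) = C1 - 5*a^4/12 + 10*a/27


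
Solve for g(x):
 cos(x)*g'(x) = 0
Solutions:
 g(x) = C1


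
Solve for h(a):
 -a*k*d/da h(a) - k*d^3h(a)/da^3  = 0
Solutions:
 h(a) = C1 + Integral(C2*airyai(-a) + C3*airybi(-a), a)


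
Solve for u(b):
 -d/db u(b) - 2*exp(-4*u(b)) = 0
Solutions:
 u(b) = log(-I*(C1 - 8*b)^(1/4))
 u(b) = log(I*(C1 - 8*b)^(1/4))
 u(b) = log(-(C1 - 8*b)^(1/4))
 u(b) = log(C1 - 8*b)/4


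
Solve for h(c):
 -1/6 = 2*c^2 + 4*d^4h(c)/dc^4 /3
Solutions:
 h(c) = C1 + C2*c + C3*c^2 + C4*c^3 - c^6/240 - c^4/192


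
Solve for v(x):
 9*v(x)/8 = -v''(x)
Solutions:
 v(x) = C1*sin(3*sqrt(2)*x/4) + C2*cos(3*sqrt(2)*x/4)


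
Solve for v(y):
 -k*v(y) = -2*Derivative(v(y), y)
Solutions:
 v(y) = C1*exp(k*y/2)


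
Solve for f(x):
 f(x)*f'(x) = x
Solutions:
 f(x) = -sqrt(C1 + x^2)
 f(x) = sqrt(C1 + x^2)


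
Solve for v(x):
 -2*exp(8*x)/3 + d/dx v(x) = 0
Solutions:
 v(x) = C1 + exp(8*x)/12


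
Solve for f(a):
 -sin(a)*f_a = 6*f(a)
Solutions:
 f(a) = C1*(cos(a)^3 + 3*cos(a)^2 + 3*cos(a) + 1)/(cos(a)^3 - 3*cos(a)^2 + 3*cos(a) - 1)


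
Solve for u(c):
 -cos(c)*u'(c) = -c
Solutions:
 u(c) = C1 + Integral(c/cos(c), c)


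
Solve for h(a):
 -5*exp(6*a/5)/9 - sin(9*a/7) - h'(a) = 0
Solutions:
 h(a) = C1 - 25*exp(6*a/5)/54 + 7*cos(9*a/7)/9


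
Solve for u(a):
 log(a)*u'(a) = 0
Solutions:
 u(a) = C1


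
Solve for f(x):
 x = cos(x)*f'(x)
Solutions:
 f(x) = C1 + Integral(x/cos(x), x)


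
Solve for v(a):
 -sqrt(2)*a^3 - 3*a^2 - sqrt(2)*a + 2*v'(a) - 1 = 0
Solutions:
 v(a) = C1 + sqrt(2)*a^4/8 + a^3/2 + sqrt(2)*a^2/4 + a/2


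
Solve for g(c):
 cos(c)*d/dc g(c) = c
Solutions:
 g(c) = C1 + Integral(c/cos(c), c)


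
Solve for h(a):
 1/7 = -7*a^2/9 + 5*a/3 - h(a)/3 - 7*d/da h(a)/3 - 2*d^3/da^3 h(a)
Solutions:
 h(a) = C1*exp(-2^(1/3)*a*(-(9 + sqrt(767))^(1/3) + 7*2^(1/3)/(9 + sqrt(767))^(1/3))/12)*sin(2^(1/3)*sqrt(3)*a*(7*2^(1/3)/(9 + sqrt(767))^(1/3) + (9 + sqrt(767))^(1/3))/12) + C2*exp(-2^(1/3)*a*(-(9 + sqrt(767))^(1/3) + 7*2^(1/3)/(9 + sqrt(767))^(1/3))/12)*cos(2^(1/3)*sqrt(3)*a*(7*2^(1/3)/(9 + sqrt(767))^(1/3) + (9 + sqrt(767))^(1/3))/12) + C3*exp(2^(1/3)*a*(-(9 + sqrt(767))^(1/3) + 7*2^(1/3)/(9 + sqrt(767))^(1/3))/6) - 7*a^2/3 + 113*a/3 - 5546/21


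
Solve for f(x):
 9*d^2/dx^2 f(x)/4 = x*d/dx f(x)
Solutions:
 f(x) = C1 + C2*erfi(sqrt(2)*x/3)


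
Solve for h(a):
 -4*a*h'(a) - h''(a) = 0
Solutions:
 h(a) = C1 + C2*erf(sqrt(2)*a)


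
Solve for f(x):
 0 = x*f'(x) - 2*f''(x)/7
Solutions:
 f(x) = C1 + C2*erfi(sqrt(7)*x/2)


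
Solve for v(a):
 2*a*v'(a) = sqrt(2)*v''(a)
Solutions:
 v(a) = C1 + C2*erfi(2^(3/4)*a/2)


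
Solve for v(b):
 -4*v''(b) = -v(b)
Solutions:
 v(b) = C1*exp(-b/2) + C2*exp(b/2)


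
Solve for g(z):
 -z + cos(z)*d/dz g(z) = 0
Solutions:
 g(z) = C1 + Integral(z/cos(z), z)


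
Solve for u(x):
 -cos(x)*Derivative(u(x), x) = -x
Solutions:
 u(x) = C1 + Integral(x/cos(x), x)


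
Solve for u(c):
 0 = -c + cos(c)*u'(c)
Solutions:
 u(c) = C1 + Integral(c/cos(c), c)


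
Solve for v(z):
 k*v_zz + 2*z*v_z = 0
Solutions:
 v(z) = C1 + C2*sqrt(k)*erf(z*sqrt(1/k))


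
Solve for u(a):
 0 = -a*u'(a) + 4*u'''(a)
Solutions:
 u(a) = C1 + Integral(C2*airyai(2^(1/3)*a/2) + C3*airybi(2^(1/3)*a/2), a)


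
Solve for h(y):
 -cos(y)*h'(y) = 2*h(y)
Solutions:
 h(y) = C1*(sin(y) - 1)/(sin(y) + 1)
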